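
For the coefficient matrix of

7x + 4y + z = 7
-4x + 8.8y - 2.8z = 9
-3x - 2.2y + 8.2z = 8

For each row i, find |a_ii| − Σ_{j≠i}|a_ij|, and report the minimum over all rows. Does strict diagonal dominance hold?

2

row 1: |7| − (4+1) = 2
row 2: |8.8| − (4+2.8) = 2
row 3: |8.2| − (3+2.2) = 3
minimum over rows = 2 → strictly diagonally dominant (convergence guaranteed)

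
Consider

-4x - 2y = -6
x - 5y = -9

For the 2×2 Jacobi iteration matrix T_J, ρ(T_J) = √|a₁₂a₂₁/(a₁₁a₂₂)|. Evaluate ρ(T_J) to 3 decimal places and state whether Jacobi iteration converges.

0.316

a₁₂a₂₁/(a₁₁a₂₂) = (-2)·(1) / ((-4)·(-5)) = -0.100000
ρ = √|-0.100000| = √0.100000 = 0.316
ρ < 1, so Jacobi converges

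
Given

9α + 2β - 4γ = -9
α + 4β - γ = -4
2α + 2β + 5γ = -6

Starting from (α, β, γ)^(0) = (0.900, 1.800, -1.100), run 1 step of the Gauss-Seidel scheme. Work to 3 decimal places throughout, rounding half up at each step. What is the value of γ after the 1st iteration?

Iteration 1:
  α = (-9 - (2)·1.800 - (-4)·-1.100) / (9) = -1.889
  β = (-4 - (1)·-1.889 - (-1)·-1.100) / (4) = -0.803
  γ = (-6 - (2)·-1.889 - (2)·-0.803) / (5) = -0.123

-0.123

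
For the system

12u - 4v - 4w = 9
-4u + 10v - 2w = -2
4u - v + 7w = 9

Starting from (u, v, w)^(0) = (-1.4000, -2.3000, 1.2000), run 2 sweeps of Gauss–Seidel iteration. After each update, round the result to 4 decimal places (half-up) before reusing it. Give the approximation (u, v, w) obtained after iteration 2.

Iteration 1:
  u = (9 - (-4)·-2.3000 - (-4)·1.2000) / (12) = 0.3833
  v = (-2 - (-4)·0.3833 - (-2)·1.2000) / (10) = 0.1933
  w = (9 - (4)·0.3833 - (-1)·0.1933) / (7) = 1.0943
Iteration 2:
  u = (9 - (-4)·0.1933 - (-4)·1.0943) / (12) = 1.1792
  v = (-2 - (-4)·1.1792 - (-2)·1.0943) / (10) = 0.4905
  w = (9 - (4)·1.1792 - (-1)·0.4905) / (7) = 0.6820

(1.1792, 0.4905, 0.6820)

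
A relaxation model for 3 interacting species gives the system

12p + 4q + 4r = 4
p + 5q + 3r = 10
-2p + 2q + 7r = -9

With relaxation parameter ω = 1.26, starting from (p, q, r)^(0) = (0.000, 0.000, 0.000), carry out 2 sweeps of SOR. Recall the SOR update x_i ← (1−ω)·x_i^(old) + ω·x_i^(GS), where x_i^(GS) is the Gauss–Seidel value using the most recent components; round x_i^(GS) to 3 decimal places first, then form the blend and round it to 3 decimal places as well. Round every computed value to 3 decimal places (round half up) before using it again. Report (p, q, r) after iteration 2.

(0.279, 3.588, -2.203)

Iteration 1:
  p: GS value = (4 - (4)·0.000 - (4)·0.000) / (12) = 0.333;  p ← (1−ω)·0.000 + ω·0.333 = 0.420
  q: GS value = (10 - (1)·0.420 - (3)·0.000) / (5) = 1.916;  q ← (1−ω)·0.000 + ω·1.916 = 2.414
  r: GS value = (-9 - (-2)·0.420 - (2)·2.414) / (7) = -1.855;  r ← (1−ω)·0.000 + ω·-1.855 = -2.337
Iteration 2:
  p: GS value = (4 - (4)·2.414 - (4)·-2.337) / (12) = 0.308;  p ← (1−ω)·0.420 + ω·0.308 = 0.279
  q: GS value = (10 - (1)·0.279 - (3)·-2.337) / (5) = 3.346;  q ← (1−ω)·2.414 + ω·3.346 = 3.588
  r: GS value = (-9 - (-2)·0.279 - (2)·3.588) / (7) = -2.231;  r ← (1−ω)·-2.337 + ω·-2.231 = -2.203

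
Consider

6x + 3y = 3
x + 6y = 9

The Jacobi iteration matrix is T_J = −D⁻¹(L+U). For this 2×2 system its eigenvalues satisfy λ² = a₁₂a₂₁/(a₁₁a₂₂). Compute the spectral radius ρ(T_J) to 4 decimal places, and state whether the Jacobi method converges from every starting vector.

0.2887

a₁₂a₂₁/(a₁₁a₂₂) = (3)·(1) / ((6)·(6)) = 0.083333
ρ = √|0.083333| = √0.083333 = 0.2887
ρ < 1, so Jacobi converges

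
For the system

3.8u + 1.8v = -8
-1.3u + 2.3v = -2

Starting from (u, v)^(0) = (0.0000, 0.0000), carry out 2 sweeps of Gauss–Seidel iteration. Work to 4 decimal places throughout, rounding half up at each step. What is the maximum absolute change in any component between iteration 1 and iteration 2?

0.9756

Iteration 1:
  u = (-8 - (1.8)·0.0000) / (3.8) = -2.1053
  v = (-2 - (-1.3)·-2.1053) / (2.3) = -2.0595
Iteration 2:
  u = (-8 - (1.8)·-2.0595) / (3.8) = -1.1297
  v = (-2 - (-1.3)·-1.1297) / (2.3) = -1.5081
Change: (0.9756, 0.5514) → max |·| = 0.9756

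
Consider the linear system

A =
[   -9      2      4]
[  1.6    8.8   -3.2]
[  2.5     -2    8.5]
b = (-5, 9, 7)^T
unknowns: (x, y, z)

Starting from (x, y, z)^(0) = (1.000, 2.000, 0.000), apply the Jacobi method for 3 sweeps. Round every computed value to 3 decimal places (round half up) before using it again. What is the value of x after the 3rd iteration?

1.146

Iteration 1:
  x = (-5 - (2)·2.000 - (4)·0.000) / (-9) = 1.000
  y = (9 - (1.6)·1.000 - (-3.2)·0.000) / (8.8) = 0.841
  z = (7 - (2.5)·1.000 - (-2)·2.000) / (8.5) = 1.000
Iteration 2:
  x = (-5 - (2)·0.841 - (4)·1.000) / (-9) = 1.187
  y = (9 - (1.6)·1.000 - (-3.2)·1.000) / (8.8) = 1.205
  z = (7 - (2.5)·1.000 - (-2)·0.841) / (8.5) = 0.727
Iteration 3:
  x = (-5 - (2)·1.205 - (4)·0.727) / (-9) = 1.146
  y = (9 - (1.6)·1.187 - (-3.2)·0.727) / (8.8) = 1.071
  z = (7 - (2.5)·1.187 - (-2)·1.205) / (8.5) = 0.758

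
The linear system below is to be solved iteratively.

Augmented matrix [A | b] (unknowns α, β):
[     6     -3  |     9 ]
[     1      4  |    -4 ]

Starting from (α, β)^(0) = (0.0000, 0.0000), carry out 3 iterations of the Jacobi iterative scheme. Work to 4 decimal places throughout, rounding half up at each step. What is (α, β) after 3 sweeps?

Iteration 1:
  α = (9 - (-3)·0.0000) / (6) = 1.5000
  β = (-4 - (1)·0.0000) / (4) = -1.0000
Iteration 2:
  α = (9 - (-3)·-1.0000) / (6) = 1.0000
  β = (-4 - (1)·1.5000) / (4) = -1.3750
Iteration 3:
  α = (9 - (-3)·-1.3750) / (6) = 0.8125
  β = (-4 - (1)·1.0000) / (4) = -1.2500

(0.8125, -1.2500)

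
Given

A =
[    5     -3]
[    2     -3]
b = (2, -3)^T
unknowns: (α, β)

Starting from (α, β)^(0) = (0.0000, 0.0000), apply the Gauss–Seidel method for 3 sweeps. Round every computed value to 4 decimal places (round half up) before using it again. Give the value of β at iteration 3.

1.9760

Iteration 1:
  α = (2 - (-3)·0.0000) / (5) = 0.4000
  β = (-3 - (2)·0.4000) / (-3) = 1.2667
Iteration 2:
  α = (2 - (-3)·1.2667) / (5) = 1.1600
  β = (-3 - (2)·1.1600) / (-3) = 1.7733
Iteration 3:
  α = (2 - (-3)·1.7733) / (5) = 1.4640
  β = (-3 - (2)·1.4640) / (-3) = 1.9760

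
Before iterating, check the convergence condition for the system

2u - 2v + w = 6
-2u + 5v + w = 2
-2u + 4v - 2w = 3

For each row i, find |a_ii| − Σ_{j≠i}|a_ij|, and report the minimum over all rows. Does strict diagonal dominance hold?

-4

row 1: |2| − (2+1) = -1
row 2: |5| − (2+1) = 2
row 3: |-2| − (2+4) = -4
minimum over rows = -4 → not strictly diagonally dominant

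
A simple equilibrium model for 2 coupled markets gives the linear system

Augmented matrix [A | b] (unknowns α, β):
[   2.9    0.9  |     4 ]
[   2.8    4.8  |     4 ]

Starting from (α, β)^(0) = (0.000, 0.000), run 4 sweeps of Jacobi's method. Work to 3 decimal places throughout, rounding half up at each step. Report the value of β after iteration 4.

Iteration 1:
  α = (4 - (0.9)·0.000) / (2.9) = 1.379
  β = (4 - (2.8)·0.000) / (4.8) = 0.833
Iteration 2:
  α = (4 - (0.9)·0.833) / (2.9) = 1.121
  β = (4 - (2.8)·1.379) / (4.8) = 0.029
Iteration 3:
  α = (4 - (0.9)·0.029) / (2.9) = 1.370
  β = (4 - (2.8)·1.121) / (4.8) = 0.179
Iteration 4:
  α = (4 - (0.9)·0.179) / (2.9) = 1.324
  β = (4 - (2.8)·1.370) / (4.8) = 0.034

0.034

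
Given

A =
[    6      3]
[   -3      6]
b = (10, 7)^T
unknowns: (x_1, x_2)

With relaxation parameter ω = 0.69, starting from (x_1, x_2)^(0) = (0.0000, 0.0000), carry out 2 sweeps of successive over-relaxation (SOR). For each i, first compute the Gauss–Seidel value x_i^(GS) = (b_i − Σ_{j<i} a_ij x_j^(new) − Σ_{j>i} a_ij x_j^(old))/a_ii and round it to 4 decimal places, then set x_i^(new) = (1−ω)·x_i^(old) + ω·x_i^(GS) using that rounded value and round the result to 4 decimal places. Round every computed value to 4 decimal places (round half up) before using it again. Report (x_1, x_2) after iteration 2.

(1.0919, 1.5543)

Iteration 1:
  x_1: GS value = (10 - (3)·0.0000) / (6) = 1.6667;  x_1 ← (1−ω)·0.0000 + ω·1.6667 = 1.1500
  x_2: GS value = (7 - (-3)·1.1500) / (6) = 1.7417;  x_2 ← (1−ω)·0.0000 + ω·1.7417 = 1.2018
Iteration 2:
  x_1: GS value = (10 - (3)·1.2018) / (6) = 1.0658;  x_1 ← (1−ω)·1.1500 + ω·1.0658 = 1.0919
  x_2: GS value = (7 - (-3)·1.0919) / (6) = 1.7126;  x_2 ← (1−ω)·1.2018 + ω·1.7126 = 1.5543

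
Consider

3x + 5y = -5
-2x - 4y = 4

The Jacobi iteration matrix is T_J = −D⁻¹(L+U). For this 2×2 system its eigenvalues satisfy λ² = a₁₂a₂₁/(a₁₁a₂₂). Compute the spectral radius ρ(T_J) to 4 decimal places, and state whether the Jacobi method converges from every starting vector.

a₁₂a₂₁/(a₁₁a₂₂) = (5)·(-2) / ((3)·(-4)) = 0.833333
ρ = √|0.833333| = √0.833333 = 0.9129
ρ < 1, so Jacobi converges

0.9129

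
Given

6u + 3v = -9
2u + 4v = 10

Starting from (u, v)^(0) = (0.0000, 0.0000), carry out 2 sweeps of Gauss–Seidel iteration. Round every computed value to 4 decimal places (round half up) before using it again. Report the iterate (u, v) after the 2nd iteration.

Iteration 1:
  u = (-9 - (3)·0.0000) / (6) = -1.5000
  v = (10 - (2)·-1.5000) / (4) = 3.2500
Iteration 2:
  u = (-9 - (3)·3.2500) / (6) = -3.1250
  v = (10 - (2)·-3.1250) / (4) = 4.0625

(-3.1250, 4.0625)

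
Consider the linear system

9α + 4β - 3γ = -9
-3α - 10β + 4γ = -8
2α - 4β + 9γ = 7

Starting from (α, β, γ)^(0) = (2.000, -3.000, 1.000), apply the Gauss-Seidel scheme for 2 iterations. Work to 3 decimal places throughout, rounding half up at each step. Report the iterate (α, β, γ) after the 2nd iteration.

Iteration 1:
  α = (-9 - (4)·-3.000 - (-3)·1.000) / (9) = 0.667
  β = (-8 - (-3)·0.667 - (4)·1.000) / (-10) = 1.000
  γ = (7 - (2)·0.667 - (-4)·1.000) / (9) = 1.074
Iteration 2:
  α = (-9 - (4)·1.000 - (-3)·1.074) / (9) = -1.086
  β = (-8 - (-3)·-1.086 - (4)·1.074) / (-10) = 1.555
  γ = (7 - (2)·-1.086 - (-4)·1.555) / (9) = 1.710

(-1.086, 1.555, 1.710)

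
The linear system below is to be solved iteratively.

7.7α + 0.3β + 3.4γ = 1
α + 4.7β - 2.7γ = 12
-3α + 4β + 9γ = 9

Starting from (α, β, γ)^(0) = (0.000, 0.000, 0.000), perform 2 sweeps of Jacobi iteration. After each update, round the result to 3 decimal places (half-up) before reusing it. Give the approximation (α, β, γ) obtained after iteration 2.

Iteration 1:
  α = (1 - (0.3)·0.000 - (3.4)·0.000) / (7.7) = 0.130
  β = (12 - (1)·0.000 - (-2.7)·0.000) / (4.7) = 2.553
  γ = (9 - (-3)·0.000 - (4)·0.000) / (9) = 1.000
Iteration 2:
  α = (1 - (0.3)·2.553 - (3.4)·1.000) / (7.7) = -0.411
  β = (12 - (1)·0.130 - (-2.7)·1.000) / (4.7) = 3.100
  γ = (9 - (-3)·0.130 - (4)·2.553) / (9) = -0.091

(-0.411, 3.100, -0.091)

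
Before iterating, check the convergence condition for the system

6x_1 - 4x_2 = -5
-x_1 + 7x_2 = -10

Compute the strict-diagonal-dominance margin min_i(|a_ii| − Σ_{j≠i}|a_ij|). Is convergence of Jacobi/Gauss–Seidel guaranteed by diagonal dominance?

row 1: |6| − (4) = 2
row 2: |7| − (1) = 6
minimum over rows = 2 → strictly diagonally dominant (convergence guaranteed)

2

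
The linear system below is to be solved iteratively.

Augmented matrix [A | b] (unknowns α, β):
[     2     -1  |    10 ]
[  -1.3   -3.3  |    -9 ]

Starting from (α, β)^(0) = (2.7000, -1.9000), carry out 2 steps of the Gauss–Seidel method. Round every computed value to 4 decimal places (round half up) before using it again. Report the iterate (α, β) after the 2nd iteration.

Iteration 1:
  α = (10 - (-1)·-1.9000) / (2) = 4.0500
  β = (-9 - (-1.3)·4.0500) / (-3.3) = 1.1318
Iteration 2:
  α = (10 - (-1)·1.1318) / (2) = 5.5659
  β = (-9 - (-1.3)·5.5659) / (-3.3) = 0.5346

(5.5659, 0.5346)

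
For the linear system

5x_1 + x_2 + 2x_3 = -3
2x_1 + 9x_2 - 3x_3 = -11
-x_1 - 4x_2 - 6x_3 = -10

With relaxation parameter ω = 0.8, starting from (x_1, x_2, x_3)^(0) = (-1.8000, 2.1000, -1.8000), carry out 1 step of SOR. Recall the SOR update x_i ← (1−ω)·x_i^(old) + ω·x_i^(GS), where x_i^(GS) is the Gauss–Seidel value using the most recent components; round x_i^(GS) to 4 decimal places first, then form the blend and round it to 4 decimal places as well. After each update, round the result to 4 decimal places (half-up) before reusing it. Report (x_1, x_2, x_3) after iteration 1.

(-0.6000, -0.9311, 1.5499)

Iteration 1:
  x_1: GS value = (-3 - (1)·2.1000 - (2)·-1.8000) / (5) = -0.3000;  x_1 ← (1−ω)·-1.8000 + ω·-0.3000 = -0.6000
  x_2: GS value = (-11 - (2)·-0.6000 - (-3)·-1.8000) / (9) = -1.6889;  x_2 ← (1−ω)·2.1000 + ω·-1.6889 = -0.9311
  x_3: GS value = (-10 - (-1)·-0.6000 - (-4)·-0.9311) / (-6) = 2.3874;  x_3 ← (1−ω)·-1.8000 + ω·2.3874 = 1.5499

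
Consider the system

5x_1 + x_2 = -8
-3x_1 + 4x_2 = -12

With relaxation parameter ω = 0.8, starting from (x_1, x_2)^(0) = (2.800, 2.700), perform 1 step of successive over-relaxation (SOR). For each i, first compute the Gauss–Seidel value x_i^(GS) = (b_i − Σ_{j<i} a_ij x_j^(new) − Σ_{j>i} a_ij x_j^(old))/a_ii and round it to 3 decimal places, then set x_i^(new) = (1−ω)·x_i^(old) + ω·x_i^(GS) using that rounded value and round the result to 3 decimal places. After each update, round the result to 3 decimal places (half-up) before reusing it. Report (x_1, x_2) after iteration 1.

(-1.152, -2.551)

Iteration 1:
  x_1: GS value = (-8 - (1)·2.700) / (5) = -2.140;  x_1 ← (1−ω)·2.800 + ω·-2.140 = -1.152
  x_2: GS value = (-12 - (-3)·-1.152) / (4) = -3.864;  x_2 ← (1−ω)·2.700 + ω·-3.864 = -2.551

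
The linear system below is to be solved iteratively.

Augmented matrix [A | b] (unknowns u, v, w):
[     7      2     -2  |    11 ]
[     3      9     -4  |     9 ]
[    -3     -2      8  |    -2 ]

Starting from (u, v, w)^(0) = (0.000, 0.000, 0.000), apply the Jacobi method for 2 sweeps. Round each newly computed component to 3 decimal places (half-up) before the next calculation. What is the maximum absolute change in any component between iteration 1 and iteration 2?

Iteration 1:
  u = (11 - (2)·0.000 - (-2)·0.000) / (7) = 1.571
  v = (9 - (3)·0.000 - (-4)·0.000) / (9) = 1.000
  w = (-2 - (-3)·0.000 - (-2)·0.000) / (8) = -0.250
Iteration 2:
  u = (11 - (2)·1.000 - (-2)·-0.250) / (7) = 1.214
  v = (9 - (3)·1.571 - (-4)·-0.250) / (9) = 0.365
  w = (-2 - (-3)·1.571 - (-2)·1.000) / (8) = 0.589
Change: (-0.357, -0.635, 0.839) → max |·| = 0.839

0.839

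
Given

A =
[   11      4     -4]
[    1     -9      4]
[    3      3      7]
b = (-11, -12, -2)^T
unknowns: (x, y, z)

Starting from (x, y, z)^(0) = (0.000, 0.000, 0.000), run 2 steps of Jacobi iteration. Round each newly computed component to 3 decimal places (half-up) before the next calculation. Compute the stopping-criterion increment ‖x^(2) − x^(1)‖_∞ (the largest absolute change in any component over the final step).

0.589

Iteration 1:
  x = (-11 - (4)·0.000 - (-4)·0.000) / (11) = -1.000
  y = (-12 - (1)·0.000 - (4)·0.000) / (-9) = 1.333
  z = (-2 - (3)·0.000 - (3)·0.000) / (7) = -0.286
Iteration 2:
  x = (-11 - (4)·1.333 - (-4)·-0.286) / (11) = -1.589
  y = (-12 - (1)·-1.000 - (4)·-0.286) / (-9) = 1.095
  z = (-2 - (3)·-1.000 - (3)·1.333) / (7) = -0.428
Change: (-0.589, -0.238, -0.142) → max |·| = 0.589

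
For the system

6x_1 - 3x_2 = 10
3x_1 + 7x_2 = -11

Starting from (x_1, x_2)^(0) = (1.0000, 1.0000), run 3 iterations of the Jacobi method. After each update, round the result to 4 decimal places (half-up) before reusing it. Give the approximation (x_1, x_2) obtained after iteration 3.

Iteration 1:
  x_1 = (10 - (-3)·1.0000) / (6) = 2.1667
  x_2 = (-11 - (3)·1.0000) / (7) = -2.0000
Iteration 2:
  x_1 = (10 - (-3)·-2.0000) / (6) = 0.6667
  x_2 = (-11 - (3)·2.1667) / (7) = -2.5000
Iteration 3:
  x_1 = (10 - (-3)·-2.5000) / (6) = 0.4167
  x_2 = (-11 - (3)·0.6667) / (7) = -1.8572

(0.4167, -1.8572)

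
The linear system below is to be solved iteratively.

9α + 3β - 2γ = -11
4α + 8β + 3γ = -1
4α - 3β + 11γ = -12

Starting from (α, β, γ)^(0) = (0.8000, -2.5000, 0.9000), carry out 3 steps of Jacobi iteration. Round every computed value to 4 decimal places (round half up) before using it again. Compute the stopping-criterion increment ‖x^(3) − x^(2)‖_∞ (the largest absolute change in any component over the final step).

Iteration 1:
  α = (-11 - (3)·-2.5000 - (-2)·0.9000) / (9) = -0.1889
  β = (-1 - (4)·0.8000 - (3)·0.9000) / (8) = -0.8625
  γ = (-12 - (4)·0.8000 - (-3)·-2.5000) / (11) = -2.0636
Iteration 2:
  α = (-11 - (3)·-0.8625 - (-2)·-2.0636) / (9) = -1.3933
  β = (-1 - (4)·-0.1889 - (3)·-2.0636) / (8) = 0.7433
  γ = (-12 - (4)·-0.1889 - (-3)·-0.8625) / (11) = -1.2574
Iteration 3:
  α = (-11 - (3)·0.7433 - (-2)·-1.2574) / (9) = -1.7494
  β = (-1 - (4)·-1.3933 - (3)·-1.2574) / (8) = 1.0432
  γ = (-12 - (4)·-1.3933 - (-3)·0.7433) / (11) = -0.3815
Change: (-0.3561, 0.2999, 0.8759) → max |·| = 0.8759

0.8759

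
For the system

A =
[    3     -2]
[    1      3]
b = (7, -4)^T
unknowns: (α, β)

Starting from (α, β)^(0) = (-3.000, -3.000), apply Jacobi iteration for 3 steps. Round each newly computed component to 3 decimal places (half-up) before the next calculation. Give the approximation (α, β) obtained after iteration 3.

(1.371, -2.037)

Iteration 1:
  α = (7 - (-2)·-3.000) / (3) = 0.333
  β = (-4 - (1)·-3.000) / (3) = -0.333
Iteration 2:
  α = (7 - (-2)·-0.333) / (3) = 2.111
  β = (-4 - (1)·0.333) / (3) = -1.444
Iteration 3:
  α = (7 - (-2)·-1.444) / (3) = 1.371
  β = (-4 - (1)·2.111) / (3) = -2.037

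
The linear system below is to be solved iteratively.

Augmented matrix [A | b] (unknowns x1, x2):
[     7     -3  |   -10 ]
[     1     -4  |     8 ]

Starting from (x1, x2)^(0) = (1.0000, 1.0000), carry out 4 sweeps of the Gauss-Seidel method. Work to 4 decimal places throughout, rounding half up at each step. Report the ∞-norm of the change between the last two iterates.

0.0160

Iteration 1:
  x1 = (-10 - (-3)·1.0000) / (7) = -1.0000
  x2 = (8 - (1)·-1.0000) / (-4) = -2.2500
Iteration 2:
  x1 = (-10 - (-3)·-2.2500) / (7) = -2.3929
  x2 = (8 - (1)·-2.3929) / (-4) = -2.5982
Iteration 3:
  x1 = (-10 - (-3)·-2.5982) / (7) = -2.5421
  x2 = (8 - (1)·-2.5421) / (-4) = -2.6355
Iteration 4:
  x1 = (-10 - (-3)·-2.6355) / (7) = -2.5581
  x2 = (8 - (1)·-2.5581) / (-4) = -2.6395
Change: (-0.0160, -0.0040) → max |·| = 0.0160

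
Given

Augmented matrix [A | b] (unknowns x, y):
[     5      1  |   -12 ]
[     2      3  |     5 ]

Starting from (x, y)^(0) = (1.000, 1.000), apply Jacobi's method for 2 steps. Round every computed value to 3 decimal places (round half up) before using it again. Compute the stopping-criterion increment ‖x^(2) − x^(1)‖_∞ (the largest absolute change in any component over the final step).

Iteration 1:
  x = (-12 - (1)·1.000) / (5) = -2.600
  y = (5 - (2)·1.000) / (3) = 1.000
Iteration 2:
  x = (-12 - (1)·1.000) / (5) = -2.600
  y = (5 - (2)·-2.600) / (3) = 3.400
Change: (0.000, 2.400) → max |·| = 2.400

2.400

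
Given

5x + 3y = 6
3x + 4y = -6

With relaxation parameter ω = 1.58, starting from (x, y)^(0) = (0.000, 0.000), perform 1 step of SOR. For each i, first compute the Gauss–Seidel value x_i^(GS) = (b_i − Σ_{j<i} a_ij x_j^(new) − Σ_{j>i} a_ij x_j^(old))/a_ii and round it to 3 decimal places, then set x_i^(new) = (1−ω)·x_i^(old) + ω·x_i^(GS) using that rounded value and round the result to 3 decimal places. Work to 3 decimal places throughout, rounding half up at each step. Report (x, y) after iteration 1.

Iteration 1:
  x: GS value = (6 - (3)·0.000) / (5) = 1.200;  x ← (1−ω)·0.000 + ω·1.200 = 1.896
  y: GS value = (-6 - (3)·1.896) / (4) = -2.922;  y ← (1−ω)·0.000 + ω·-2.922 = -4.617

(1.896, -4.617)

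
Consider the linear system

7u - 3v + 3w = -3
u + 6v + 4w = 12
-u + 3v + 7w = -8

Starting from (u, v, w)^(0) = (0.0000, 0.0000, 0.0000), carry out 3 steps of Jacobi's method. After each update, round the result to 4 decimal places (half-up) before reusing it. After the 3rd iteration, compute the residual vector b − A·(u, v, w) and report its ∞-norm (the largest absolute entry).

1.6576

Iteration 1:
  u = (-3 - (-3)·0.0000 - (3)·0.0000) / (7) = -0.4286
  v = (12 - (1)·0.0000 - (4)·0.0000) / (6) = 2.0000
  w = (-8 - (-1)·0.0000 - (3)·0.0000) / (7) = -1.1429
Iteration 2:
  u = (-3 - (-3)·2.0000 - (3)·-1.1429) / (7) = 0.9184
  v = (12 - (1)·-0.4286 - (4)·-1.1429) / (6) = 2.8334
  w = (-8 - (-1)·-0.4286 - (3)·2.0000) / (7) = -2.0612
Iteration 3:
  u = (-3 - (-3)·2.8334 - (3)·-2.0612) / (7) = 1.6691
  v = (12 - (1)·0.9184 - (4)·-2.0612) / (6) = 3.2211
  w = (-8 - (-1)·0.9184 - (3)·2.8334) / (7) = -2.2260
Residual b − A·x = (1.6576, -0.0917, -0.4122); ∞-norm = 1.6576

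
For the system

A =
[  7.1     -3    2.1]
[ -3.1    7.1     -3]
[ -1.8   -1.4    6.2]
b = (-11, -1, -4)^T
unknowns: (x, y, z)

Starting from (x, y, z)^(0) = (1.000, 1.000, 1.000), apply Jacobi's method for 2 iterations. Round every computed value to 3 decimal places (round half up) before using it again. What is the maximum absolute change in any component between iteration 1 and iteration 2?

1.535

Iteration 1:
  x = (-11 - (-3)·1.000 - (2.1)·1.000) / (7.1) = -1.423
  y = (-1 - (-3.1)·1.000 - (-3)·1.000) / (7.1) = 0.718
  z = (-4 - (-1.8)·1.000 - (-1.4)·1.000) / (6.2) = -0.129
Iteration 2:
  x = (-11 - (-3)·0.718 - (2.1)·-0.129) / (7.1) = -1.208
  y = (-1 - (-3.1)·-1.423 - (-3)·-0.129) / (7.1) = -0.817
  z = (-4 - (-1.8)·-1.423 - (-1.4)·0.718) / (6.2) = -0.896
Change: (0.215, -1.535, -0.767) → max |·| = 1.535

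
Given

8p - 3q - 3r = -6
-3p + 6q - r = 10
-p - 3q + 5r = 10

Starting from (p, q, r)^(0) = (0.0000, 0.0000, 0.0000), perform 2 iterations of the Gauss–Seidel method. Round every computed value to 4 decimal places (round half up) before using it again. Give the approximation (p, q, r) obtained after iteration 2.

(0.7188, 2.4636, 3.6219)

Iteration 1:
  p = (-6 - (-3)·0.0000 - (-3)·0.0000) / (8) = -0.7500
  q = (10 - (-3)·-0.7500 - (-1)·0.0000) / (6) = 1.2917
  r = (10 - (-1)·-0.7500 - (-3)·1.2917) / (5) = 2.6250
Iteration 2:
  p = (-6 - (-3)·1.2917 - (-3)·2.6250) / (8) = 0.7188
  q = (10 - (-3)·0.7188 - (-1)·2.6250) / (6) = 2.4636
  r = (10 - (-1)·0.7188 - (-3)·2.4636) / (5) = 3.6219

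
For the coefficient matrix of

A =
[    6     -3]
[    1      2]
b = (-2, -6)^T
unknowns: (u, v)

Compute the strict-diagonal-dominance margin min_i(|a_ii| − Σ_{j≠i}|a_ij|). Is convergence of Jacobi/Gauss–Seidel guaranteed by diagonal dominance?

1

row 1: |6| − (3) = 3
row 2: |2| − (1) = 1
minimum over rows = 1 → strictly diagonally dominant (convergence guaranteed)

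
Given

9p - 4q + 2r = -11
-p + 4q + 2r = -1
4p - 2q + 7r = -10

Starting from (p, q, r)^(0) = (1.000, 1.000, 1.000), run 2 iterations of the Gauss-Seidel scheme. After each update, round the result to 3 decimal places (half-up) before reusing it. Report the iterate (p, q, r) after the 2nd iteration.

Iteration 1:
  p = (-11 - (-4)·1.000 - (2)·1.000) / (9) = -1.000
  q = (-1 - (-1)·-1.000 - (2)·1.000) / (4) = -1.000
  r = (-10 - (4)·-1.000 - (-2)·-1.000) / (7) = -1.143
Iteration 2:
  p = (-11 - (-4)·-1.000 - (2)·-1.143) / (9) = -1.413
  q = (-1 - (-1)·-1.413 - (2)·-1.143) / (4) = -0.032
  r = (-10 - (4)·-1.413 - (-2)·-0.032) / (7) = -0.630

(-1.413, -0.032, -0.630)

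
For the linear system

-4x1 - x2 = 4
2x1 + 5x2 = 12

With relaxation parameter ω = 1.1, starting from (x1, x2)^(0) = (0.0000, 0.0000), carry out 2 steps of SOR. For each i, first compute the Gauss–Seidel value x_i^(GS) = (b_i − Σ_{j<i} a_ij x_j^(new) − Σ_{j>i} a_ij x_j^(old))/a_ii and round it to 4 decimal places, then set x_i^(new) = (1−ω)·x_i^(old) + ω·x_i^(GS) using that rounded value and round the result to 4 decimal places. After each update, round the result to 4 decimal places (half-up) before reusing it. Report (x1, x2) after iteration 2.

Iteration 1:
  x1: GS value = (4 - (-1)·0.0000) / (-4) = -1.0000;  x1 ← (1−ω)·0.0000 + ω·-1.0000 = -1.1000
  x2: GS value = (12 - (2)·-1.1000) / (5) = 2.8400;  x2 ← (1−ω)·0.0000 + ω·2.8400 = 3.1240
Iteration 2:
  x1: GS value = (4 - (-1)·3.1240) / (-4) = -1.7810;  x1 ← (1−ω)·-1.1000 + ω·-1.7810 = -1.8491
  x2: GS value = (12 - (2)·-1.8491) / (5) = 3.1396;  x2 ← (1−ω)·3.1240 + ω·3.1396 = 3.1412

(-1.8491, 3.1412)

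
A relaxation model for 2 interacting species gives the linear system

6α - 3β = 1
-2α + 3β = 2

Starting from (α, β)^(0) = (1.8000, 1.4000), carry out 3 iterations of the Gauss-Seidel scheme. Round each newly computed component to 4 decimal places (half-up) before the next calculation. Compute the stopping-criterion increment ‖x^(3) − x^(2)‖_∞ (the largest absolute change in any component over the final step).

Iteration 1:
  α = (1 - (-3)·1.4000) / (6) = 0.8667
  β = (2 - (-2)·0.8667) / (3) = 1.2445
Iteration 2:
  α = (1 - (-3)·1.2445) / (6) = 0.7889
  β = (2 - (-2)·0.7889) / (3) = 1.1926
Iteration 3:
  α = (1 - (-3)·1.1926) / (6) = 0.7630
  β = (2 - (-2)·0.7630) / (3) = 1.1753
Change: (-0.0259, -0.0173) → max |·| = 0.0259

0.0259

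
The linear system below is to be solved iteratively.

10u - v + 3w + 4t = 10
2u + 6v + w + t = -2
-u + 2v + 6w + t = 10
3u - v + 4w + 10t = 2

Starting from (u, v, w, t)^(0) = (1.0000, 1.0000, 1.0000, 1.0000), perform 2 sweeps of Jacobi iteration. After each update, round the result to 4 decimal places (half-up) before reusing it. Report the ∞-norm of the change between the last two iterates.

0.8000

Iteration 1:
  u = (10 - (-1)·1.0000 - (3)·1.0000 - (4)·1.0000) / (10) = 0.4000
  v = (-2 - (2)·1.0000 - (1)·1.0000 - (1)·1.0000) / (6) = -1.0000
  w = (10 - (-1)·1.0000 - (2)·1.0000 - (1)·1.0000) / (6) = 1.3333
  t = (2 - (3)·1.0000 - (-1)·1.0000 - (4)·1.0000) / (10) = -0.4000
Iteration 2:
  u = (10 - (-1)·-1.0000 - (3)·1.3333 - (4)·-0.4000) / (10) = 0.6600
  v = (-2 - (2)·0.4000 - (1)·1.3333 - (1)·-0.4000) / (6) = -0.6222
  w = (10 - (-1)·0.4000 - (2)·-1.0000 - (1)·-0.4000) / (6) = 2.1333
  t = (2 - (3)·0.4000 - (-1)·-1.0000 - (4)·1.3333) / (10) = -0.5533
Change: (0.2600, 0.3778, 0.8000, -0.1533) → max |·| = 0.8000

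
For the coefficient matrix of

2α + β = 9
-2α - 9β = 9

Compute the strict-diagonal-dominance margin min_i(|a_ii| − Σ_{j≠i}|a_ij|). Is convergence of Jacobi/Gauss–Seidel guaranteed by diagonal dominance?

1

row 1: |2| − (1) = 1
row 2: |-9| − (2) = 7
minimum over rows = 1 → strictly diagonally dominant (convergence guaranteed)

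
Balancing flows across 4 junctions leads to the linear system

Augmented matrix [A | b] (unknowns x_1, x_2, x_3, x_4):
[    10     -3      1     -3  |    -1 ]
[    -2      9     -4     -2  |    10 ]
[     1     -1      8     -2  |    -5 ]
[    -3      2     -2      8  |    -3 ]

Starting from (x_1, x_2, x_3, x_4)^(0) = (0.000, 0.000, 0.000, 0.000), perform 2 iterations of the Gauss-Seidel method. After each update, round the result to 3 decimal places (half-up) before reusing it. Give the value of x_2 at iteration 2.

0.728

Iteration 1:
  x_1 = (-1 - (-3)·0.000 - (1)·0.000 - (-3)·0.000) / (10) = -0.100
  x_2 = (10 - (-2)·-0.100 - (-4)·0.000 - (-2)·0.000) / (9) = 1.089
  x_3 = (-5 - (1)·-0.100 - (-1)·1.089 - (-2)·0.000) / (8) = -0.476
  x_4 = (-3 - (-3)·-0.100 - (2)·1.089 - (-2)·-0.476) / (8) = -0.804
Iteration 2:
  x_1 = (-1 - (-3)·1.089 - (1)·-0.476 - (-3)·-0.804) / (10) = 0.033
  x_2 = (10 - (-2)·0.033 - (-4)·-0.476 - (-2)·-0.804) / (9) = 0.728
  x_3 = (-5 - (1)·0.033 - (-1)·0.728 - (-2)·-0.804) / (8) = -0.739
  x_4 = (-3 - (-3)·0.033 - (2)·0.728 - (-2)·-0.739) / (8) = -0.729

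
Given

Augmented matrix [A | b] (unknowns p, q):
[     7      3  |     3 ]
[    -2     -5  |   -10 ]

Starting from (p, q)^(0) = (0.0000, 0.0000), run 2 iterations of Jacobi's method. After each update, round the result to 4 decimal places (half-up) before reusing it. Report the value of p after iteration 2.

Iteration 1:
  p = (3 - (3)·0.0000) / (7) = 0.4286
  q = (-10 - (-2)·0.0000) / (-5) = 2.0000
Iteration 2:
  p = (3 - (3)·2.0000) / (7) = -0.4286
  q = (-10 - (-2)·0.4286) / (-5) = 1.8286

-0.4286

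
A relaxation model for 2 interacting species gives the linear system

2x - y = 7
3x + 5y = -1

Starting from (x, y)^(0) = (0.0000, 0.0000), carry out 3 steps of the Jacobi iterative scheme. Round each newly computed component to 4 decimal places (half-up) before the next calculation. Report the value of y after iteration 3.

Iteration 1:
  x = (7 - (-1)·0.0000) / (2) = 3.5000
  y = (-1 - (3)·0.0000) / (5) = -0.2000
Iteration 2:
  x = (7 - (-1)·-0.2000) / (2) = 3.4000
  y = (-1 - (3)·3.5000) / (5) = -2.3000
Iteration 3:
  x = (7 - (-1)·-2.3000) / (2) = 2.3500
  y = (-1 - (3)·3.4000) / (5) = -2.2400

-2.2400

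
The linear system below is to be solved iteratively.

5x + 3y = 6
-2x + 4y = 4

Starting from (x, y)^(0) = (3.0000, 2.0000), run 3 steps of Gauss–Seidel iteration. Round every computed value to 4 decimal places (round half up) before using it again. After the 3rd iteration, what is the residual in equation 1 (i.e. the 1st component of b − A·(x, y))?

0.2700

Iteration 1:
  x = (6 - (3)·2.0000) / (5) = 0.0000
  y = (4 - (-2)·0.0000) / (4) = 1.0000
Iteration 2:
  x = (6 - (3)·1.0000) / (5) = 0.6000
  y = (4 - (-2)·0.6000) / (4) = 1.3000
Iteration 3:
  x = (6 - (3)·1.3000) / (5) = 0.4200
  y = (4 - (-2)·0.4200) / (4) = 1.2100
Residual b − A·x = (0.2700, 0.0000)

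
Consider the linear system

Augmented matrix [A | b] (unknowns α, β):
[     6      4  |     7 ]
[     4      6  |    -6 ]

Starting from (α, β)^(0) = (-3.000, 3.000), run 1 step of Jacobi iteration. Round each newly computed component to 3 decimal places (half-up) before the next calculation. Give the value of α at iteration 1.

Iteration 1:
  α = (7 - (4)·3.000) / (6) = -0.833
  β = (-6 - (4)·-3.000) / (6) = 1.000

-0.833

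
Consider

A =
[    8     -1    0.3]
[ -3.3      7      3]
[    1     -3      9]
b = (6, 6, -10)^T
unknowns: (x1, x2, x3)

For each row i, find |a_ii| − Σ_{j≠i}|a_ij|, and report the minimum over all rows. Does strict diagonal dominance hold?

row 1: |8| − (1+0.3) = 6.7
row 2: |7| − (3.3+3) = 0.7
row 3: |9| − (1+3) = 5
minimum over rows = 0.7 → strictly diagonally dominant (convergence guaranteed)

0.7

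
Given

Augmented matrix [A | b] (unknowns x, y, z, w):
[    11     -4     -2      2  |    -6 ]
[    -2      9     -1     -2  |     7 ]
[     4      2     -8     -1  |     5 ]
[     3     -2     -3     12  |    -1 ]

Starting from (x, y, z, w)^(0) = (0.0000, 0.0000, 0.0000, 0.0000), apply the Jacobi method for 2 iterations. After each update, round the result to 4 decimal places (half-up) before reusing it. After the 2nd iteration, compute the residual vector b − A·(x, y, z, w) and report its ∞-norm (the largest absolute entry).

Iteration 1:
  x = (-6 - (-4)·0.0000 - (-2)·0.0000 - (2)·0.0000) / (11) = -0.5455
  y = (7 - (-2)·0.0000 - (-1)·0.0000 - (-2)·0.0000) / (9) = 0.7778
  z = (5 - (4)·0.0000 - (2)·0.0000 - (-1)·0.0000) / (-8) = -0.6250
  w = (-1 - (3)·0.0000 - (-2)·0.0000 - (-3)·0.0000) / (12) = -0.0833
Iteration 2:
  x = (-6 - (-4)·0.7778 - (-2)·-0.6250 - (2)·-0.0833) / (11) = -0.3611
  y = (7 - (-2)·-0.5455 - (-1)·-0.6250 - (-2)·-0.0833) / (9) = 0.5686
  z = (5 - (4)·-0.5455 - (2)·0.7778 - (-1)·-0.0833) / (-8) = -0.6929
  w = (-1 - (3)·-0.5455 - (-2)·0.7778 - (-3)·-0.6250) / (12) = 0.0264
Residual b − A·x = (-1.1921, 0.5203, -0.2096, -1.1750); ∞-norm = 1.1921

1.1921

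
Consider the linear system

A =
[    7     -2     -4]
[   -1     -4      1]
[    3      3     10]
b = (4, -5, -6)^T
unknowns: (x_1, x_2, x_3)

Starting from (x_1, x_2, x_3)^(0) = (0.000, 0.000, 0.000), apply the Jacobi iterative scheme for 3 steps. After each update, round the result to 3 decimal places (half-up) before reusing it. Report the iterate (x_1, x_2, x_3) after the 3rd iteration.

Iteration 1:
  x_1 = (4 - (-2)·0.000 - (-4)·0.000) / (7) = 0.571
  x_2 = (-5 - (-1)·0.000 - (1)·0.000) / (-4) = 1.250
  x_3 = (-6 - (3)·0.000 - (3)·0.000) / (10) = -0.600
Iteration 2:
  x_1 = (4 - (-2)·1.250 - (-4)·-0.600) / (7) = 0.586
  x_2 = (-5 - (-1)·0.571 - (1)·-0.600) / (-4) = 0.957
  x_3 = (-6 - (3)·0.571 - (3)·1.250) / (10) = -1.146
Iteration 3:
  x_1 = (4 - (-2)·0.957 - (-4)·-1.146) / (7) = 0.190
  x_2 = (-5 - (-1)·0.586 - (1)·-1.146) / (-4) = 0.817
  x_3 = (-6 - (3)·0.586 - (3)·0.957) / (10) = -1.063

(0.190, 0.817, -1.063)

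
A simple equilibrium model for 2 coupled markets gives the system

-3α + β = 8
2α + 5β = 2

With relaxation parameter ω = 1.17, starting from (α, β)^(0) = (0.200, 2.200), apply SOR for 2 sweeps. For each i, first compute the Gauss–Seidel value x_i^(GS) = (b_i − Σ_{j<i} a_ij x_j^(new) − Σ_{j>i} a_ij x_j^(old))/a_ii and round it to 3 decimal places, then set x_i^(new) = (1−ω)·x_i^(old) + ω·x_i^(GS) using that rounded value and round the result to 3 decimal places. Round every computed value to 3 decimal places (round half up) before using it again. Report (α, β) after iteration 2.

Iteration 1:
  α: GS value = (8 - (1)·2.200) / (-3) = -1.933;  α ← (1−ω)·0.200 + ω·-1.933 = -2.296
  β: GS value = (2 - (2)·-2.296) / (5) = 1.318;  β ← (1−ω)·2.200 + ω·1.318 = 1.168
Iteration 2:
  α: GS value = (8 - (1)·1.168) / (-3) = -2.277;  α ← (1−ω)·-2.296 + ω·-2.277 = -2.274
  β: GS value = (2 - (2)·-2.274) / (5) = 1.310;  β ← (1−ω)·1.168 + ω·1.310 = 1.334

(-2.274, 1.334)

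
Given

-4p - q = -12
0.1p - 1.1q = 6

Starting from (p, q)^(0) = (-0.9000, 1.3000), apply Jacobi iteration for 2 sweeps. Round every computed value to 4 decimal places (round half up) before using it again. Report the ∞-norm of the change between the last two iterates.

Iteration 1:
  p = (-12 - (-1)·1.3000) / (-4) = 2.6750
  q = (6 - (0.1)·-0.9000) / (-1.1) = -5.5364
Iteration 2:
  p = (-12 - (-1)·-5.5364) / (-4) = 4.3841
  q = (6 - (0.1)·2.6750) / (-1.1) = -5.2114
Change: (1.7091, 0.3250) → max |·| = 1.7091

1.7091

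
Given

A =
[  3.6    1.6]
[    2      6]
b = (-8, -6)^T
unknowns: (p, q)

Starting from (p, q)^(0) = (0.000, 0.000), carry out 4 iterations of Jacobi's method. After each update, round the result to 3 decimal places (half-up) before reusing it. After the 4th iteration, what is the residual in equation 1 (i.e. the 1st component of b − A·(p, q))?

Iteration 1:
  p = (-8 - (1.6)·0.000) / (3.6) = -2.222
  q = (-6 - (2)·0.000) / (6) = -1.000
Iteration 2:
  p = (-8 - (1.6)·-1.000) / (3.6) = -1.778
  q = (-6 - (2)·-2.222) / (6) = -0.259
Iteration 3:
  p = (-8 - (1.6)·-0.259) / (3.6) = -2.107
  q = (-6 - (2)·-1.778) / (6) = -0.407
Iteration 4:
  p = (-8 - (1.6)·-0.407) / (3.6) = -2.041
  q = (-6 - (2)·-2.107) / (6) = -0.298
Residual b − A·x = (-0.176, -0.130)

-0.176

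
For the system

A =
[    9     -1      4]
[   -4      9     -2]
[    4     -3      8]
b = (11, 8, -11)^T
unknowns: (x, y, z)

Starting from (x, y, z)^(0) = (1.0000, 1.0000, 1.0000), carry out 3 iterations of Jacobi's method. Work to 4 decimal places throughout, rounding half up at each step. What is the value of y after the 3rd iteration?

Iteration 1:
  x = (11 - (-1)·1.0000 - (4)·1.0000) / (9) = 0.8889
  y = (8 - (-4)·1.0000 - (-2)·1.0000) / (9) = 1.5556
  z = (-11 - (4)·1.0000 - (-3)·1.0000) / (8) = -1.5000
Iteration 2:
  x = (11 - (-1)·1.5556 - (4)·-1.5000) / (9) = 2.0617
  y = (8 - (-4)·0.8889 - (-2)·-1.5000) / (9) = 0.9506
  z = (-11 - (4)·0.8889 - (-3)·1.5556) / (8) = -1.2361
Iteration 3:
  x = (11 - (-1)·0.9506 - (4)·-1.2361) / (9) = 1.8772
  y = (8 - (-4)·2.0617 - (-2)·-1.2361) / (9) = 1.5305
  z = (-11 - (4)·2.0617 - (-3)·0.9506) / (8) = -2.0494

1.5305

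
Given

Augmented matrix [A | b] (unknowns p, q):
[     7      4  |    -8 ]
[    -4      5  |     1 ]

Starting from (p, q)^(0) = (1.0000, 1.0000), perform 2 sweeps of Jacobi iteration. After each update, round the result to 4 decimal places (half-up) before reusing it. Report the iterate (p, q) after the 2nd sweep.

Iteration 1:
  p = (-8 - (4)·1.0000) / (7) = -1.7143
  q = (1 - (-4)·1.0000) / (5) = 1.0000
Iteration 2:
  p = (-8 - (4)·1.0000) / (7) = -1.7143
  q = (1 - (-4)·-1.7143) / (5) = -1.1714

(-1.7143, -1.1714)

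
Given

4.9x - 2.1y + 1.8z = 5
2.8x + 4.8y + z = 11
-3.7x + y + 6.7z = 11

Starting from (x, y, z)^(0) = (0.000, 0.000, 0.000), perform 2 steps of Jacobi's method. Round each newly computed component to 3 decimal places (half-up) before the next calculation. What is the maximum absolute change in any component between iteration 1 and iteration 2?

0.937

Iteration 1:
  x = (5 - (-2.1)·0.000 - (1.8)·0.000) / (4.9) = 1.020
  y = (11 - (2.8)·0.000 - (1)·0.000) / (4.8) = 2.292
  z = (11 - (-3.7)·0.000 - (1)·0.000) / (6.7) = 1.642
Iteration 2:
  x = (5 - (-2.1)·2.292 - (1.8)·1.642) / (4.9) = 1.400
  y = (11 - (2.8)·1.020 - (1)·1.642) / (4.8) = 1.355
  z = (11 - (-3.7)·1.020 - (1)·2.292) / (6.7) = 1.863
Change: (0.380, -0.937, 0.221) → max |·| = 0.937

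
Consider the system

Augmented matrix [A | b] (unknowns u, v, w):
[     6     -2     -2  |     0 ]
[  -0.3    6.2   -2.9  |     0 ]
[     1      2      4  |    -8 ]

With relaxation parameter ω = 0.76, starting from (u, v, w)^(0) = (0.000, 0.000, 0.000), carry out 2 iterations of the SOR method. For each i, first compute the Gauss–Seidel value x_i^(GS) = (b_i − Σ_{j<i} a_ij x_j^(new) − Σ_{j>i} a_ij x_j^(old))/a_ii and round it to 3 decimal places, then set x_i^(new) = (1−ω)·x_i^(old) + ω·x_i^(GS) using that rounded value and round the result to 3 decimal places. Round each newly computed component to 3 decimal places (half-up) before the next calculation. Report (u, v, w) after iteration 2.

(-0.385, -0.555, -1.601)

Iteration 1:
  u: GS value = (0 - (-2)·0.000 - (-2)·0.000) / (6) = 0.000;  u ← (1−ω)·0.000 + ω·0.000 = 0.000
  v: GS value = (0 - (-0.3)·0.000 - (-2.9)·0.000) / (6.2) = 0.000;  v ← (1−ω)·0.000 + ω·0.000 = 0.000
  w: GS value = (-8 - (1)·0.000 - (2)·0.000) / (4) = -2.000;  w ← (1−ω)·0.000 + ω·-2.000 = -1.520
Iteration 2:
  u: GS value = (0 - (-2)·0.000 - (-2)·-1.520) / (6) = -0.507;  u ← (1−ω)·0.000 + ω·-0.507 = -0.385
  v: GS value = (0 - (-0.3)·-0.385 - (-2.9)·-1.520) / (6.2) = -0.730;  v ← (1−ω)·0.000 + ω·-0.730 = -0.555
  w: GS value = (-8 - (1)·-0.385 - (2)·-0.555) / (4) = -1.626;  w ← (1−ω)·-1.520 + ω·-1.626 = -1.601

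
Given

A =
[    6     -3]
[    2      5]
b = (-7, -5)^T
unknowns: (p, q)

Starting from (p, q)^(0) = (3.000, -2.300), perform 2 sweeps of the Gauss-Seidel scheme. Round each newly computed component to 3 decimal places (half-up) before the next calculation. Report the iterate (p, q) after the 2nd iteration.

Iteration 1:
  p = (-7 - (-3)·-2.300) / (6) = -2.317
  q = (-5 - (2)·-2.317) / (5) = -0.073
Iteration 2:
  p = (-7 - (-3)·-0.073) / (6) = -1.203
  q = (-5 - (2)·-1.203) / (5) = -0.519

(-1.203, -0.519)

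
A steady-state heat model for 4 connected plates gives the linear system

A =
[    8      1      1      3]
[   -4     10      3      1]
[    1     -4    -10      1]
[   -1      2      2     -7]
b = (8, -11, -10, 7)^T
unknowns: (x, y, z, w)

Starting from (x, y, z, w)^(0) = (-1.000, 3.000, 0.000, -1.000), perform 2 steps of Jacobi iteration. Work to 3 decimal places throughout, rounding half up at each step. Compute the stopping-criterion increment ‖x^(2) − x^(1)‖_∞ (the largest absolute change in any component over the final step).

2.060

Iteration 1:
  x = (8 - (1)·3.000 - (1)·0.000 - (3)·-1.000) / (8) = 1.000
  y = (-11 - (-4)·-1.000 - (3)·0.000 - (1)·-1.000) / (10) = -1.400
  z = (-10 - (1)·-1.000 - (-4)·3.000 - (1)·-1.000) / (-10) = -0.400
  w = (7 - (-1)·-1.000 - (2)·3.000 - (2)·0.000) / (-7) = 0.000
Iteration 2:
  x = (8 - (1)·-1.400 - (1)·-0.400 - (3)·0.000) / (8) = 1.225
  y = (-11 - (-4)·1.000 - (3)·-0.400 - (1)·0.000) / (10) = -0.580
  z = (-10 - (1)·1.000 - (-4)·-1.400 - (1)·0.000) / (-10) = 1.660
  w = (7 - (-1)·1.000 - (2)·-1.400 - (2)·-0.400) / (-7) = -1.657
Change: (0.225, 0.820, 2.060, -1.657) → max |·| = 2.060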